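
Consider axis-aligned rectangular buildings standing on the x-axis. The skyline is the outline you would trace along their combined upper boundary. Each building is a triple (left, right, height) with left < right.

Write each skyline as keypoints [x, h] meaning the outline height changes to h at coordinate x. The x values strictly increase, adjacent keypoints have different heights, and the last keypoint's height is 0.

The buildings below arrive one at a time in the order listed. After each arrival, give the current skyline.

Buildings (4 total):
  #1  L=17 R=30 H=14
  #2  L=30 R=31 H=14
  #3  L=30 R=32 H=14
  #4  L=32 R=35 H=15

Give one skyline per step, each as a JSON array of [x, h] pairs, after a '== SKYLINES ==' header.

== SKYLINES ==
[[17,14],[30,0]]
[[17,14],[31,0]]
[[17,14],[32,0]]
[[17,14],[32,15],[35,0]]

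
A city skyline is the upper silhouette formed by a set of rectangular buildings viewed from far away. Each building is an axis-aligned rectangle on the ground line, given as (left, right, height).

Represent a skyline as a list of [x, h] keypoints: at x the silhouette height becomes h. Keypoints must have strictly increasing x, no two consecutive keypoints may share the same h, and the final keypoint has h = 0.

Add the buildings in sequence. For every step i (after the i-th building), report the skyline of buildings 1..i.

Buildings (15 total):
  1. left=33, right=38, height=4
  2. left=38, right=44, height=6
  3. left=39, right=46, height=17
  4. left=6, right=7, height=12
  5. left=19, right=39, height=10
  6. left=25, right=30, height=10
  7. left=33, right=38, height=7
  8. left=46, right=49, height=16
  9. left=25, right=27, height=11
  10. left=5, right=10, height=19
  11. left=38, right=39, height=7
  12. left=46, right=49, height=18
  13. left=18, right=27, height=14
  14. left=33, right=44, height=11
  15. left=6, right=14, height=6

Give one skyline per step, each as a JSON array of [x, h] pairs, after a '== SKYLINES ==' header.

== SKYLINES ==
[[33,4],[38,0]]
[[33,4],[38,6],[44,0]]
[[33,4],[38,6],[39,17],[46,0]]
[[6,12],[7,0],[33,4],[38,6],[39,17],[46,0]]
[[6,12],[7,0],[19,10],[39,17],[46,0]]
[[6,12],[7,0],[19,10],[39,17],[46,0]]
[[6,12],[7,0],[19,10],[39,17],[46,0]]
[[6,12],[7,0],[19,10],[39,17],[46,16],[49,0]]
[[6,12],[7,0],[19,10],[25,11],[27,10],[39,17],[46,16],[49,0]]
[[5,19],[10,0],[19,10],[25,11],[27,10],[39,17],[46,16],[49,0]]
[[5,19],[10,0],[19,10],[25,11],[27,10],[39,17],[46,16],[49,0]]
[[5,19],[10,0],[19,10],[25,11],[27,10],[39,17],[46,18],[49,0]]
[[5,19],[10,0],[18,14],[27,10],[39,17],[46,18],[49,0]]
[[5,19],[10,0],[18,14],[27,10],[33,11],[39,17],[46,18],[49,0]]
[[5,19],[10,6],[14,0],[18,14],[27,10],[33,11],[39,17],[46,18],[49,0]]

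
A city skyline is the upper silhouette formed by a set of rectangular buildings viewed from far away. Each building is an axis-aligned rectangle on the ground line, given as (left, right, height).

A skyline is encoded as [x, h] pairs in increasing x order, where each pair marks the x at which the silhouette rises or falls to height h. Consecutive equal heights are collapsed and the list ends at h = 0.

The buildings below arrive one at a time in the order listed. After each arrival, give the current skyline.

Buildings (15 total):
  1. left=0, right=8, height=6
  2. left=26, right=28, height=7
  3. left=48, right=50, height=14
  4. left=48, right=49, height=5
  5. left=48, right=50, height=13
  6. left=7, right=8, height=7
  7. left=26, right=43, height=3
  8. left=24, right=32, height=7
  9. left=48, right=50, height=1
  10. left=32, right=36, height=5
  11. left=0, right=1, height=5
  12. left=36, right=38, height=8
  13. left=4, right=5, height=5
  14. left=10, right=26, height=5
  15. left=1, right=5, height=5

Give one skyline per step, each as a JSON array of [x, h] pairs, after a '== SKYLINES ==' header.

== SKYLINES ==
[[0,6],[8,0]]
[[0,6],[8,0],[26,7],[28,0]]
[[0,6],[8,0],[26,7],[28,0],[48,14],[50,0]]
[[0,6],[8,0],[26,7],[28,0],[48,14],[50,0]]
[[0,6],[8,0],[26,7],[28,0],[48,14],[50,0]]
[[0,6],[7,7],[8,0],[26,7],[28,0],[48,14],[50,0]]
[[0,6],[7,7],[8,0],[26,7],[28,3],[43,0],[48,14],[50,0]]
[[0,6],[7,7],[8,0],[24,7],[32,3],[43,0],[48,14],[50,0]]
[[0,6],[7,7],[8,0],[24,7],[32,3],[43,0],[48,14],[50,0]]
[[0,6],[7,7],[8,0],[24,7],[32,5],[36,3],[43,0],[48,14],[50,0]]
[[0,6],[7,7],[8,0],[24,7],[32,5],[36,3],[43,0],[48,14],[50,0]]
[[0,6],[7,7],[8,0],[24,7],[32,5],[36,8],[38,3],[43,0],[48,14],[50,0]]
[[0,6],[7,7],[8,0],[24,7],[32,5],[36,8],[38,3],[43,0],[48,14],[50,0]]
[[0,6],[7,7],[8,0],[10,5],[24,7],[32,5],[36,8],[38,3],[43,0],[48,14],[50,0]]
[[0,6],[7,7],[8,0],[10,5],[24,7],[32,5],[36,8],[38,3],[43,0],[48,14],[50,0]]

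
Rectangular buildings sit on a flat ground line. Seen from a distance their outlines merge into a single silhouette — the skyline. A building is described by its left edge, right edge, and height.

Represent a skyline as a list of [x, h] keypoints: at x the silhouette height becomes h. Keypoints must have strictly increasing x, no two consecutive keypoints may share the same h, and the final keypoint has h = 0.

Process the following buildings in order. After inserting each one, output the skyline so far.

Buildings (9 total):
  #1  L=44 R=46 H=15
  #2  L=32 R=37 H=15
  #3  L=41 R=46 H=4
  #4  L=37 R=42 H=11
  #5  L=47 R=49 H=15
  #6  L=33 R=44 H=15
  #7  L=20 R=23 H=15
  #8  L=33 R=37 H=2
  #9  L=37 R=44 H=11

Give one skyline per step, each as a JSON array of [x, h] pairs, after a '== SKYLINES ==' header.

== SKYLINES ==
[[44,15],[46,0]]
[[32,15],[37,0],[44,15],[46,0]]
[[32,15],[37,0],[41,4],[44,15],[46,0]]
[[32,15],[37,11],[42,4],[44,15],[46,0]]
[[32,15],[37,11],[42,4],[44,15],[46,0],[47,15],[49,0]]
[[32,15],[46,0],[47,15],[49,0]]
[[20,15],[23,0],[32,15],[46,0],[47,15],[49,0]]
[[20,15],[23,0],[32,15],[46,0],[47,15],[49,0]]
[[20,15],[23,0],[32,15],[46,0],[47,15],[49,0]]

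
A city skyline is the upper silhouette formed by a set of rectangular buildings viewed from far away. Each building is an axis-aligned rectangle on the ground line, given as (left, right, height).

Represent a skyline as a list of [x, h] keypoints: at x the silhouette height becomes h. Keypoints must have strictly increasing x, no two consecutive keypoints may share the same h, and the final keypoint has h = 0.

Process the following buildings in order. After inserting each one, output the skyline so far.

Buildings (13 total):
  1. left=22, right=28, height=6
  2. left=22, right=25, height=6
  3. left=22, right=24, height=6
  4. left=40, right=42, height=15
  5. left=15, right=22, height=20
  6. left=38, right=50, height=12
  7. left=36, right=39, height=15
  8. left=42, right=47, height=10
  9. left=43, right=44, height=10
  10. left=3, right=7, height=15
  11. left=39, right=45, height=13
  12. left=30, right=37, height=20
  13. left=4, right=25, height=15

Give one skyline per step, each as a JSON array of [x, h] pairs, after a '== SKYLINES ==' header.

== SKYLINES ==
[[22,6],[28,0]]
[[22,6],[28,0]]
[[22,6],[28,0]]
[[22,6],[28,0],[40,15],[42,0]]
[[15,20],[22,6],[28,0],[40,15],[42,0]]
[[15,20],[22,6],[28,0],[38,12],[40,15],[42,12],[50,0]]
[[15,20],[22,6],[28,0],[36,15],[39,12],[40,15],[42,12],[50,0]]
[[15,20],[22,6],[28,0],[36,15],[39,12],[40,15],[42,12],[50,0]]
[[15,20],[22,6],[28,0],[36,15],[39,12],[40,15],[42,12],[50,0]]
[[3,15],[7,0],[15,20],[22,6],[28,0],[36,15],[39,12],[40,15],[42,12],[50,0]]
[[3,15],[7,0],[15,20],[22,6],[28,0],[36,15],[39,13],[40,15],[42,13],[45,12],[50,0]]
[[3,15],[7,0],[15,20],[22,6],[28,0],[30,20],[37,15],[39,13],[40,15],[42,13],[45,12],[50,0]]
[[3,15],[15,20],[22,15],[25,6],[28,0],[30,20],[37,15],[39,13],[40,15],[42,13],[45,12],[50,0]]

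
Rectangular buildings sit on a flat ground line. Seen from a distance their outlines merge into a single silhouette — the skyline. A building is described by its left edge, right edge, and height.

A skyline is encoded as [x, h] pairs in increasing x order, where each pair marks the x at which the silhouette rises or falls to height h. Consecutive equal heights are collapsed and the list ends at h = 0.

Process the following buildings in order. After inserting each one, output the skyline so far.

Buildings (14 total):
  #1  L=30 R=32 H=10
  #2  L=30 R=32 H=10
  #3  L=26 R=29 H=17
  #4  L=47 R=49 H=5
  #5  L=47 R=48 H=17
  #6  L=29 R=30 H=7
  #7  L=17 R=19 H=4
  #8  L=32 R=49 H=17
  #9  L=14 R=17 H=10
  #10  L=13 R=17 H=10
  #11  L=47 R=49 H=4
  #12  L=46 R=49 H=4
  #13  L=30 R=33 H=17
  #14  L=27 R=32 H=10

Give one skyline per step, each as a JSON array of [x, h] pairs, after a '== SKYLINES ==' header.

== SKYLINES ==
[[30,10],[32,0]]
[[30,10],[32,0]]
[[26,17],[29,0],[30,10],[32,0]]
[[26,17],[29,0],[30,10],[32,0],[47,5],[49,0]]
[[26,17],[29,0],[30,10],[32,0],[47,17],[48,5],[49,0]]
[[26,17],[29,7],[30,10],[32,0],[47,17],[48,5],[49,0]]
[[17,4],[19,0],[26,17],[29,7],[30,10],[32,0],[47,17],[48,5],[49,0]]
[[17,4],[19,0],[26,17],[29,7],[30,10],[32,17],[49,0]]
[[14,10],[17,4],[19,0],[26,17],[29,7],[30,10],[32,17],[49,0]]
[[13,10],[17,4],[19,0],[26,17],[29,7],[30,10],[32,17],[49,0]]
[[13,10],[17,4],[19,0],[26,17],[29,7],[30,10],[32,17],[49,0]]
[[13,10],[17,4],[19,0],[26,17],[29,7],[30,10],[32,17],[49,0]]
[[13,10],[17,4],[19,0],[26,17],[29,7],[30,17],[49,0]]
[[13,10],[17,4],[19,0],[26,17],[29,10],[30,17],[49,0]]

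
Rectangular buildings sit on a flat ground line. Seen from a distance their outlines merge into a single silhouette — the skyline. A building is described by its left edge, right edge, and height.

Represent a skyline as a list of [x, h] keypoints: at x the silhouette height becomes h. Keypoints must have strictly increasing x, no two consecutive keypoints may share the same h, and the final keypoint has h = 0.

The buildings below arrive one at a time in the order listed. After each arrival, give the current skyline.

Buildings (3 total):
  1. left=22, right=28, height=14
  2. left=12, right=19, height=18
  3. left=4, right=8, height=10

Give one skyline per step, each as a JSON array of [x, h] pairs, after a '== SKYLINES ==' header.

== SKYLINES ==
[[22,14],[28,0]]
[[12,18],[19,0],[22,14],[28,0]]
[[4,10],[8,0],[12,18],[19,0],[22,14],[28,0]]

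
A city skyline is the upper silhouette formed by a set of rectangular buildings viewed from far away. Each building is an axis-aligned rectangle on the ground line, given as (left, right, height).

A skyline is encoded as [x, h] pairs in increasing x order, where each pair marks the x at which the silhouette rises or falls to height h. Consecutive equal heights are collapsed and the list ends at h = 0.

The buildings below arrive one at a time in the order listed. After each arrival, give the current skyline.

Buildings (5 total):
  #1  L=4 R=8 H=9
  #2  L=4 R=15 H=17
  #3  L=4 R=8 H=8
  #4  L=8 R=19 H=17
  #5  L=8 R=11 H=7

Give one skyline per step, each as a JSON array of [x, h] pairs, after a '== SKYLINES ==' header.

== SKYLINES ==
[[4,9],[8,0]]
[[4,17],[15,0]]
[[4,17],[15,0]]
[[4,17],[19,0]]
[[4,17],[19,0]]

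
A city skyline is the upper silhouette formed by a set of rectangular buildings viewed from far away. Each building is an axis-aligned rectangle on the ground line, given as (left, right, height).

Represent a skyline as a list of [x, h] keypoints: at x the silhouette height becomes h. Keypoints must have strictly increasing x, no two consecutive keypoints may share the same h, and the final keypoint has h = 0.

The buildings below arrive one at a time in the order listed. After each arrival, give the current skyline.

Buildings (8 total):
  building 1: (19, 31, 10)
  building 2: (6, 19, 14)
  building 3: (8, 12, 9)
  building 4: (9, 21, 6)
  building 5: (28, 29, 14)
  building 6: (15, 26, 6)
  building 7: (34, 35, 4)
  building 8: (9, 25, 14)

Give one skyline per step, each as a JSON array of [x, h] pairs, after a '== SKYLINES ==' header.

== SKYLINES ==
[[19,10],[31,0]]
[[6,14],[19,10],[31,0]]
[[6,14],[19,10],[31,0]]
[[6,14],[19,10],[31,0]]
[[6,14],[19,10],[28,14],[29,10],[31,0]]
[[6,14],[19,10],[28,14],[29,10],[31,0]]
[[6,14],[19,10],[28,14],[29,10],[31,0],[34,4],[35,0]]
[[6,14],[25,10],[28,14],[29,10],[31,0],[34,4],[35,0]]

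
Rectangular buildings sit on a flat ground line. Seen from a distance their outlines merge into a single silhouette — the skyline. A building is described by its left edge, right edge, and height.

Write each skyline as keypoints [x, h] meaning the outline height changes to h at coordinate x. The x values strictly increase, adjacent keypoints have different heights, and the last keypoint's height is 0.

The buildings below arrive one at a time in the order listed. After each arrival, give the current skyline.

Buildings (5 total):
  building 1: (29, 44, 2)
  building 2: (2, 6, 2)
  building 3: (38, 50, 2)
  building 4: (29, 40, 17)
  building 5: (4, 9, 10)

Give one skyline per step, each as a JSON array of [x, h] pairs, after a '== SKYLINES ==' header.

== SKYLINES ==
[[29,2],[44,0]]
[[2,2],[6,0],[29,2],[44,0]]
[[2,2],[6,0],[29,2],[50,0]]
[[2,2],[6,0],[29,17],[40,2],[50,0]]
[[2,2],[4,10],[9,0],[29,17],[40,2],[50,0]]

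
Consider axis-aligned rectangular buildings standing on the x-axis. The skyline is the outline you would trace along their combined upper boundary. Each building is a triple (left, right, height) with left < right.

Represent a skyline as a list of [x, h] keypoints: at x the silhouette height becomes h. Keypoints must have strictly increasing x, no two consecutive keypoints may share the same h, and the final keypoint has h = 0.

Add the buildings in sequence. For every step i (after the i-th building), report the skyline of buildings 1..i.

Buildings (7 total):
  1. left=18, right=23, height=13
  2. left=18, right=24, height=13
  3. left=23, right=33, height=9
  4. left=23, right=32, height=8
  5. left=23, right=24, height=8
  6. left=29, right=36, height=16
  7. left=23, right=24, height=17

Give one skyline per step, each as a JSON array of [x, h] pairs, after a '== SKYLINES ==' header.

== SKYLINES ==
[[18,13],[23,0]]
[[18,13],[24,0]]
[[18,13],[24,9],[33,0]]
[[18,13],[24,9],[33,0]]
[[18,13],[24,9],[33,0]]
[[18,13],[24,9],[29,16],[36,0]]
[[18,13],[23,17],[24,9],[29,16],[36,0]]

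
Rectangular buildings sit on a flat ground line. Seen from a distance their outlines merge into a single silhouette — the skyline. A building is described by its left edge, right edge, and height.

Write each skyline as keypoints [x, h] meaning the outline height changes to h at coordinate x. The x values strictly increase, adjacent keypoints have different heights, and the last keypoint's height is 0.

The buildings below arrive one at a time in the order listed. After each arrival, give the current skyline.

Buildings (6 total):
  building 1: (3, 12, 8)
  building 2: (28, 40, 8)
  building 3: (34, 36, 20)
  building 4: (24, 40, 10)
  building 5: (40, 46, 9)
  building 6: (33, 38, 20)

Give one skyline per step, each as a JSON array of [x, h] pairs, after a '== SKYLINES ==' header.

== SKYLINES ==
[[3,8],[12,0]]
[[3,8],[12,0],[28,8],[40,0]]
[[3,8],[12,0],[28,8],[34,20],[36,8],[40,0]]
[[3,8],[12,0],[24,10],[34,20],[36,10],[40,0]]
[[3,8],[12,0],[24,10],[34,20],[36,10],[40,9],[46,0]]
[[3,8],[12,0],[24,10],[33,20],[38,10],[40,9],[46,0]]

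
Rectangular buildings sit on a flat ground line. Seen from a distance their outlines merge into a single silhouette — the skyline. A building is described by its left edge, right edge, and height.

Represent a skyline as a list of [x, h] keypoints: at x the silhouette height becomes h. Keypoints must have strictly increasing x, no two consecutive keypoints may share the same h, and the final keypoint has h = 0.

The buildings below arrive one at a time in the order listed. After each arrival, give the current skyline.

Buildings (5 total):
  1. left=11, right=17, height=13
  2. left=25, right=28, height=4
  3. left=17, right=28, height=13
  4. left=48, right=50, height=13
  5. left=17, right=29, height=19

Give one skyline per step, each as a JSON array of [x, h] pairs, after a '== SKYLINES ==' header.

== SKYLINES ==
[[11,13],[17,0]]
[[11,13],[17,0],[25,4],[28,0]]
[[11,13],[28,0]]
[[11,13],[28,0],[48,13],[50,0]]
[[11,13],[17,19],[29,0],[48,13],[50,0]]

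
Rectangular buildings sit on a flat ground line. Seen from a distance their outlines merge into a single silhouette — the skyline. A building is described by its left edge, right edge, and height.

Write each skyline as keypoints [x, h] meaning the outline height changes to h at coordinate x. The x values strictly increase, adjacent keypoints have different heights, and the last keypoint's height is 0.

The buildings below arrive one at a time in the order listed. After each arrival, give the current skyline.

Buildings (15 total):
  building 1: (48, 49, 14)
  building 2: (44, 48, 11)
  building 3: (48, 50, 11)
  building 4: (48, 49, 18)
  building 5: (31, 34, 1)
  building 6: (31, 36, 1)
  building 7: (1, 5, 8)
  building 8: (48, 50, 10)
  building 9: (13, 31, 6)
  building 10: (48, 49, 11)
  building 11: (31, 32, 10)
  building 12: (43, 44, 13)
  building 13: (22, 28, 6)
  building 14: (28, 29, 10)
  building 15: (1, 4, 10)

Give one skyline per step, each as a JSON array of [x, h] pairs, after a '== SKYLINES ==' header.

== SKYLINES ==
[[48,14],[49,0]]
[[44,11],[48,14],[49,0]]
[[44,11],[48,14],[49,11],[50,0]]
[[44,11],[48,18],[49,11],[50,0]]
[[31,1],[34,0],[44,11],[48,18],[49,11],[50,0]]
[[31,1],[36,0],[44,11],[48,18],[49,11],[50,0]]
[[1,8],[5,0],[31,1],[36,0],[44,11],[48,18],[49,11],[50,0]]
[[1,8],[5,0],[31,1],[36,0],[44,11],[48,18],[49,11],[50,0]]
[[1,8],[5,0],[13,6],[31,1],[36,0],[44,11],[48,18],[49,11],[50,0]]
[[1,8],[5,0],[13,6],[31,1],[36,0],[44,11],[48,18],[49,11],[50,0]]
[[1,8],[5,0],[13,6],[31,10],[32,1],[36,0],[44,11],[48,18],[49,11],[50,0]]
[[1,8],[5,0],[13,6],[31,10],[32,1],[36,0],[43,13],[44,11],[48,18],[49,11],[50,0]]
[[1,8],[5,0],[13,6],[31,10],[32,1],[36,0],[43,13],[44,11],[48,18],[49,11],[50,0]]
[[1,8],[5,0],[13,6],[28,10],[29,6],[31,10],[32,1],[36,0],[43,13],[44,11],[48,18],[49,11],[50,0]]
[[1,10],[4,8],[5,0],[13,6],[28,10],[29,6],[31,10],[32,1],[36,0],[43,13],[44,11],[48,18],[49,11],[50,0]]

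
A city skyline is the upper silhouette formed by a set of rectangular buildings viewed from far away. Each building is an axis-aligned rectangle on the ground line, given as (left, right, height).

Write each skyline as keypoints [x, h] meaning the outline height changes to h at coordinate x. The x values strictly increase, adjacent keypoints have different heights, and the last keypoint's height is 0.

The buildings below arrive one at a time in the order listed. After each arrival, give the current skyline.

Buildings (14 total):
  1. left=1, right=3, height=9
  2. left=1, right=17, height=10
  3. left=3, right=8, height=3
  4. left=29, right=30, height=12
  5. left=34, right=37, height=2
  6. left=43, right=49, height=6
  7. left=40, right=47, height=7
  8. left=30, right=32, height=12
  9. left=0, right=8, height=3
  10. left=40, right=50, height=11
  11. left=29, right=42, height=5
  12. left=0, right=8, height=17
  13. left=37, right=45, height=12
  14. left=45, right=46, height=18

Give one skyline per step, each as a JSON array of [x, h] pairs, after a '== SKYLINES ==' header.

== SKYLINES ==
[[1,9],[3,0]]
[[1,10],[17,0]]
[[1,10],[17,0]]
[[1,10],[17,0],[29,12],[30,0]]
[[1,10],[17,0],[29,12],[30,0],[34,2],[37,0]]
[[1,10],[17,0],[29,12],[30,0],[34,2],[37,0],[43,6],[49,0]]
[[1,10],[17,0],[29,12],[30,0],[34,2],[37,0],[40,7],[47,6],[49,0]]
[[1,10],[17,0],[29,12],[32,0],[34,2],[37,0],[40,7],[47,6],[49,0]]
[[0,3],[1,10],[17,0],[29,12],[32,0],[34,2],[37,0],[40,7],[47,6],[49,0]]
[[0,3],[1,10],[17,0],[29,12],[32,0],[34,2],[37,0],[40,11],[50,0]]
[[0,3],[1,10],[17,0],[29,12],[32,5],[40,11],[50,0]]
[[0,17],[8,10],[17,0],[29,12],[32,5],[40,11],[50,0]]
[[0,17],[8,10],[17,0],[29,12],[32,5],[37,12],[45,11],[50,0]]
[[0,17],[8,10],[17,0],[29,12],[32,5],[37,12],[45,18],[46,11],[50,0]]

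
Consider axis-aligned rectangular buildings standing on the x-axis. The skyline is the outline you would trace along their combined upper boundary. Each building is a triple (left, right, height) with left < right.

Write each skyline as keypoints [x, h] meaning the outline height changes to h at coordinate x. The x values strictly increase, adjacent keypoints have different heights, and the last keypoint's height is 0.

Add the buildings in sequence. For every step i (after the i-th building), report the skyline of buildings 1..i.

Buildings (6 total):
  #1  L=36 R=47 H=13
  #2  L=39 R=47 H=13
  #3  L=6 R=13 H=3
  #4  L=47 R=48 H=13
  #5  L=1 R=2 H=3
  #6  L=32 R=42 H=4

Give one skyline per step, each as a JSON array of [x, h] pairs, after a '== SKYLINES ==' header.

== SKYLINES ==
[[36,13],[47,0]]
[[36,13],[47,0]]
[[6,3],[13,0],[36,13],[47,0]]
[[6,3],[13,0],[36,13],[48,0]]
[[1,3],[2,0],[6,3],[13,0],[36,13],[48,0]]
[[1,3],[2,0],[6,3],[13,0],[32,4],[36,13],[48,0]]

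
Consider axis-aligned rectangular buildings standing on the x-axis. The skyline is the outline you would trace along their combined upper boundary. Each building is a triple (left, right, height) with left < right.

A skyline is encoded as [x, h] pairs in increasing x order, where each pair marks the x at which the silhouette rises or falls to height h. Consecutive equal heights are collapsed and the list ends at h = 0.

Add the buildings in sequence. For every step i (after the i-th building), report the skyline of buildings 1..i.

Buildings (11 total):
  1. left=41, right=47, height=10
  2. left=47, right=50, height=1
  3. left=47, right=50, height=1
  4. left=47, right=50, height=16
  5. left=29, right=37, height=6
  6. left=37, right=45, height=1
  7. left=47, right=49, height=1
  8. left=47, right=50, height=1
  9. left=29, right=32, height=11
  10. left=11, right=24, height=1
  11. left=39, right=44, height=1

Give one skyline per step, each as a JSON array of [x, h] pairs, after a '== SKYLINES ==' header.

== SKYLINES ==
[[41,10],[47,0]]
[[41,10],[47,1],[50,0]]
[[41,10],[47,1],[50,0]]
[[41,10],[47,16],[50,0]]
[[29,6],[37,0],[41,10],[47,16],[50,0]]
[[29,6],[37,1],[41,10],[47,16],[50,0]]
[[29,6],[37,1],[41,10],[47,16],[50,0]]
[[29,6],[37,1],[41,10],[47,16],[50,0]]
[[29,11],[32,6],[37,1],[41,10],[47,16],[50,0]]
[[11,1],[24,0],[29,11],[32,6],[37,1],[41,10],[47,16],[50,0]]
[[11,1],[24,0],[29,11],[32,6],[37,1],[41,10],[47,16],[50,0]]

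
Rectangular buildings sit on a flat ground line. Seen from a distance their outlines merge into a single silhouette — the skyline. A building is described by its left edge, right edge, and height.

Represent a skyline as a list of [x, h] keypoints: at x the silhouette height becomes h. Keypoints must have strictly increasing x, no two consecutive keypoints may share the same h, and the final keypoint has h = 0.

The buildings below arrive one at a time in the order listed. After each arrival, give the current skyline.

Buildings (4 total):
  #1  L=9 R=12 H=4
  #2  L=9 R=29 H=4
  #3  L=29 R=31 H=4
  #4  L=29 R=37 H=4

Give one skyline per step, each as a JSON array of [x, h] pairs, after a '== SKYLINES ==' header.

== SKYLINES ==
[[9,4],[12,0]]
[[9,4],[29,0]]
[[9,4],[31,0]]
[[9,4],[37,0]]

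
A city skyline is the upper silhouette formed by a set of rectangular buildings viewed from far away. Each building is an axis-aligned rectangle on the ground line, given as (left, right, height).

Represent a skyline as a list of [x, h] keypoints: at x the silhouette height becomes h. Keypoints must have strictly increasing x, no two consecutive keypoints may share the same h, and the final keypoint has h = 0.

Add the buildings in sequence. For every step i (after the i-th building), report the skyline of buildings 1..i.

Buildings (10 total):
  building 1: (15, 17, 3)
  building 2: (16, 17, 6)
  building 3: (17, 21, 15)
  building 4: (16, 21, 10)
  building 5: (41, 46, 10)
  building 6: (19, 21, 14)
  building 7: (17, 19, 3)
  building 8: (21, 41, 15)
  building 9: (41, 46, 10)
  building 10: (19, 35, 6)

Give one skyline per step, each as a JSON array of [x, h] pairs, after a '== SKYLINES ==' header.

== SKYLINES ==
[[15,3],[17,0]]
[[15,3],[16,6],[17,0]]
[[15,3],[16,6],[17,15],[21,0]]
[[15,3],[16,10],[17,15],[21,0]]
[[15,3],[16,10],[17,15],[21,0],[41,10],[46,0]]
[[15,3],[16,10],[17,15],[21,0],[41,10],[46,0]]
[[15,3],[16,10],[17,15],[21,0],[41,10],[46,0]]
[[15,3],[16,10],[17,15],[41,10],[46,0]]
[[15,3],[16,10],[17,15],[41,10],[46,0]]
[[15,3],[16,10],[17,15],[41,10],[46,0]]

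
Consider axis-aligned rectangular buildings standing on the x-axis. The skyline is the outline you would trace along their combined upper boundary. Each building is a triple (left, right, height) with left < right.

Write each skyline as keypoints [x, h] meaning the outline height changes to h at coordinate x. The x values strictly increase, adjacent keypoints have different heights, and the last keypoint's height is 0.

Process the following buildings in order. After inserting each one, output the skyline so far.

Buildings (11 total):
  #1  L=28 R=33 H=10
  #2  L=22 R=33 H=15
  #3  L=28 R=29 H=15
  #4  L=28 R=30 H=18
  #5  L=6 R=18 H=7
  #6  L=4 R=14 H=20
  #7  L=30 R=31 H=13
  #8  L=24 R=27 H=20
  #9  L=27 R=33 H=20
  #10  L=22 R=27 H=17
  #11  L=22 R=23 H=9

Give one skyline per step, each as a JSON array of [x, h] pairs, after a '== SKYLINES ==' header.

== SKYLINES ==
[[28,10],[33,0]]
[[22,15],[33,0]]
[[22,15],[33,0]]
[[22,15],[28,18],[30,15],[33,0]]
[[6,7],[18,0],[22,15],[28,18],[30,15],[33,0]]
[[4,20],[14,7],[18,0],[22,15],[28,18],[30,15],[33,0]]
[[4,20],[14,7],[18,0],[22,15],[28,18],[30,15],[33,0]]
[[4,20],[14,7],[18,0],[22,15],[24,20],[27,15],[28,18],[30,15],[33,0]]
[[4,20],[14,7],[18,0],[22,15],[24,20],[33,0]]
[[4,20],[14,7],[18,0],[22,17],[24,20],[33,0]]
[[4,20],[14,7],[18,0],[22,17],[24,20],[33,0]]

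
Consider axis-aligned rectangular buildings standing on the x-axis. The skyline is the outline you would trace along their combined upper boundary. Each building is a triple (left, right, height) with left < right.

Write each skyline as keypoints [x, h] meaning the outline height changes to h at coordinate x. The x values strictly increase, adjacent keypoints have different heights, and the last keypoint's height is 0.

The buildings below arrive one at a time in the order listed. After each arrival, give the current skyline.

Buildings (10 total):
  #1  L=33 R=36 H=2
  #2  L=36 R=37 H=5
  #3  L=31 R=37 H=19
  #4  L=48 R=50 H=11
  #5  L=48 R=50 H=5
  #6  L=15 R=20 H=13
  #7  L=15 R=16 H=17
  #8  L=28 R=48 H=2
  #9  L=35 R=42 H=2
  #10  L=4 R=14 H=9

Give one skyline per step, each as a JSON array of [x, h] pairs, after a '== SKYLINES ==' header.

== SKYLINES ==
[[33,2],[36,0]]
[[33,2],[36,5],[37,0]]
[[31,19],[37,0]]
[[31,19],[37,0],[48,11],[50,0]]
[[31,19],[37,0],[48,11],[50,0]]
[[15,13],[20,0],[31,19],[37,0],[48,11],[50,0]]
[[15,17],[16,13],[20,0],[31,19],[37,0],[48,11],[50,0]]
[[15,17],[16,13],[20,0],[28,2],[31,19],[37,2],[48,11],[50,0]]
[[15,17],[16,13],[20,0],[28,2],[31,19],[37,2],[48,11],[50,0]]
[[4,9],[14,0],[15,17],[16,13],[20,0],[28,2],[31,19],[37,2],[48,11],[50,0]]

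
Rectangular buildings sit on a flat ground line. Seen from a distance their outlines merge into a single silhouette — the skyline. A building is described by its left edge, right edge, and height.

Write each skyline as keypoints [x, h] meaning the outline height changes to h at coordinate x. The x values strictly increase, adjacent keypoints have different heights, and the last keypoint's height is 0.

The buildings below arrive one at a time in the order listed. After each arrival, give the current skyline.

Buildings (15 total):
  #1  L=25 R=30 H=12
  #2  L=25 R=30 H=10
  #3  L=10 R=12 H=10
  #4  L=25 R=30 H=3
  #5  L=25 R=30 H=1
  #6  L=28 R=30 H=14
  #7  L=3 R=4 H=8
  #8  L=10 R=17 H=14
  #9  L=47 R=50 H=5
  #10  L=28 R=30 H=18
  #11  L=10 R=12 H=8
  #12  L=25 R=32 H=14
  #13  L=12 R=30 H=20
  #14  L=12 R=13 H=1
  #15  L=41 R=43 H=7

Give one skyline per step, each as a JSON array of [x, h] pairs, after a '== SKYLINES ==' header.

== SKYLINES ==
[[25,12],[30,0]]
[[25,12],[30,0]]
[[10,10],[12,0],[25,12],[30,0]]
[[10,10],[12,0],[25,12],[30,0]]
[[10,10],[12,0],[25,12],[30,0]]
[[10,10],[12,0],[25,12],[28,14],[30,0]]
[[3,8],[4,0],[10,10],[12,0],[25,12],[28,14],[30,0]]
[[3,8],[4,0],[10,14],[17,0],[25,12],[28,14],[30,0]]
[[3,8],[4,0],[10,14],[17,0],[25,12],[28,14],[30,0],[47,5],[50,0]]
[[3,8],[4,0],[10,14],[17,0],[25,12],[28,18],[30,0],[47,5],[50,0]]
[[3,8],[4,0],[10,14],[17,0],[25,12],[28,18],[30,0],[47,5],[50,0]]
[[3,8],[4,0],[10,14],[17,0],[25,14],[28,18],[30,14],[32,0],[47,5],[50,0]]
[[3,8],[4,0],[10,14],[12,20],[30,14],[32,0],[47,5],[50,0]]
[[3,8],[4,0],[10,14],[12,20],[30,14],[32,0],[47,5],[50,0]]
[[3,8],[4,0],[10,14],[12,20],[30,14],[32,0],[41,7],[43,0],[47,5],[50,0]]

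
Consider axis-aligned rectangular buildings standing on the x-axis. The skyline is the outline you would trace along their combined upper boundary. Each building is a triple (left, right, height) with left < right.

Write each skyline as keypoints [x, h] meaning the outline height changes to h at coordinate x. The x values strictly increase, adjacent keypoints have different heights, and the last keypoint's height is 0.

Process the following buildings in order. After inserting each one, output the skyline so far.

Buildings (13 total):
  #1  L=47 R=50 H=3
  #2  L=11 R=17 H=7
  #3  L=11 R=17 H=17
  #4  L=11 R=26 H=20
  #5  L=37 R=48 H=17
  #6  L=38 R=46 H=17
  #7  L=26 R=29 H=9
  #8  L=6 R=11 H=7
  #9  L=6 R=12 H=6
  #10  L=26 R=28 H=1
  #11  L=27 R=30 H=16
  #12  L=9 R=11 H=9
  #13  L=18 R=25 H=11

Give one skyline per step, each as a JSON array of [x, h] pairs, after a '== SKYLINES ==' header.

== SKYLINES ==
[[47,3],[50,0]]
[[11,7],[17,0],[47,3],[50,0]]
[[11,17],[17,0],[47,3],[50,0]]
[[11,20],[26,0],[47,3],[50,0]]
[[11,20],[26,0],[37,17],[48,3],[50,0]]
[[11,20],[26,0],[37,17],[48,3],[50,0]]
[[11,20],[26,9],[29,0],[37,17],[48,3],[50,0]]
[[6,7],[11,20],[26,9],[29,0],[37,17],[48,3],[50,0]]
[[6,7],[11,20],[26,9],[29,0],[37,17],[48,3],[50,0]]
[[6,7],[11,20],[26,9],[29,0],[37,17],[48,3],[50,0]]
[[6,7],[11,20],[26,9],[27,16],[30,0],[37,17],[48,3],[50,0]]
[[6,7],[9,9],[11,20],[26,9],[27,16],[30,0],[37,17],[48,3],[50,0]]
[[6,7],[9,9],[11,20],[26,9],[27,16],[30,0],[37,17],[48,3],[50,0]]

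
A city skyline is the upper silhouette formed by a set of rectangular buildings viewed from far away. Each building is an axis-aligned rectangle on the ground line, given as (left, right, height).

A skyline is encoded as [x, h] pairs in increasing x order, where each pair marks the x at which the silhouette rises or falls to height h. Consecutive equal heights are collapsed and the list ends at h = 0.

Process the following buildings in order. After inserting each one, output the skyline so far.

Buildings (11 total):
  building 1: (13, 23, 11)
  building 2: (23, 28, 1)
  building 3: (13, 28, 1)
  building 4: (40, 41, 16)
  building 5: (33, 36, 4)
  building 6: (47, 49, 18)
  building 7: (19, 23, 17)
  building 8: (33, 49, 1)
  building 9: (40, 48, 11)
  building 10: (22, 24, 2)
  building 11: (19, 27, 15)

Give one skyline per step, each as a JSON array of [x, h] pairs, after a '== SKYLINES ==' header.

== SKYLINES ==
[[13,11],[23,0]]
[[13,11],[23,1],[28,0]]
[[13,11],[23,1],[28,0]]
[[13,11],[23,1],[28,0],[40,16],[41,0]]
[[13,11],[23,1],[28,0],[33,4],[36,0],[40,16],[41,0]]
[[13,11],[23,1],[28,0],[33,4],[36,0],[40,16],[41,0],[47,18],[49,0]]
[[13,11],[19,17],[23,1],[28,0],[33,4],[36,0],[40,16],[41,0],[47,18],[49,0]]
[[13,11],[19,17],[23,1],[28,0],[33,4],[36,1],[40,16],[41,1],[47,18],[49,0]]
[[13,11],[19,17],[23,1],[28,0],[33,4],[36,1],[40,16],[41,11],[47,18],[49,0]]
[[13,11],[19,17],[23,2],[24,1],[28,0],[33,4],[36,1],[40,16],[41,11],[47,18],[49,0]]
[[13,11],[19,17],[23,15],[27,1],[28,0],[33,4],[36,1],[40,16],[41,11],[47,18],[49,0]]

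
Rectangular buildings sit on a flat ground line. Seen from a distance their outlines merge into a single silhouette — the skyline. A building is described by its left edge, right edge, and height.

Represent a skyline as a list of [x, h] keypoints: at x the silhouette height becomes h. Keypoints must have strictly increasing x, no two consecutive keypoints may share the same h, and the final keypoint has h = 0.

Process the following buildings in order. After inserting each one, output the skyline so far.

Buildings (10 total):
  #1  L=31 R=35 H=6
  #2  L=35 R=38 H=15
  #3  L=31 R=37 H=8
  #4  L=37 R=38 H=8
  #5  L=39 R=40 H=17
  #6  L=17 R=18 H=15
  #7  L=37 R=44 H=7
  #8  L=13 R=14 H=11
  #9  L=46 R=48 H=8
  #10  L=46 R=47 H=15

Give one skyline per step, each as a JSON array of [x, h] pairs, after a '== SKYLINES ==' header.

== SKYLINES ==
[[31,6],[35,0]]
[[31,6],[35,15],[38,0]]
[[31,8],[35,15],[38,0]]
[[31,8],[35,15],[38,0]]
[[31,8],[35,15],[38,0],[39,17],[40,0]]
[[17,15],[18,0],[31,8],[35,15],[38,0],[39,17],[40,0]]
[[17,15],[18,0],[31,8],[35,15],[38,7],[39,17],[40,7],[44,0]]
[[13,11],[14,0],[17,15],[18,0],[31,8],[35,15],[38,7],[39,17],[40,7],[44,0]]
[[13,11],[14,0],[17,15],[18,0],[31,8],[35,15],[38,7],[39,17],[40,7],[44,0],[46,8],[48,0]]
[[13,11],[14,0],[17,15],[18,0],[31,8],[35,15],[38,7],[39,17],[40,7],[44,0],[46,15],[47,8],[48,0]]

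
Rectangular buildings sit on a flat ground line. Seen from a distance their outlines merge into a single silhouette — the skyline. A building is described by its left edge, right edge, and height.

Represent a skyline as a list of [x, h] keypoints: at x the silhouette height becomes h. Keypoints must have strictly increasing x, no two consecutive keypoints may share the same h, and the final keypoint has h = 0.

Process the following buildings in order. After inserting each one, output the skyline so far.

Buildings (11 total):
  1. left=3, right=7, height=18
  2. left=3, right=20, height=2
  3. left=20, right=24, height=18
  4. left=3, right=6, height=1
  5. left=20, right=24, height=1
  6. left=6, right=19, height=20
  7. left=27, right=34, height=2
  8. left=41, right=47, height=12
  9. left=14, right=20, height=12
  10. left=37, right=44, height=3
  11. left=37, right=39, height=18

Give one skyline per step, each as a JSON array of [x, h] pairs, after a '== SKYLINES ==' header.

== SKYLINES ==
[[3,18],[7,0]]
[[3,18],[7,2],[20,0]]
[[3,18],[7,2],[20,18],[24,0]]
[[3,18],[7,2],[20,18],[24,0]]
[[3,18],[7,2],[20,18],[24,0]]
[[3,18],[6,20],[19,2],[20,18],[24,0]]
[[3,18],[6,20],[19,2],[20,18],[24,0],[27,2],[34,0]]
[[3,18],[6,20],[19,2],[20,18],[24,0],[27,2],[34,0],[41,12],[47,0]]
[[3,18],[6,20],[19,12],[20,18],[24,0],[27,2],[34,0],[41,12],[47,0]]
[[3,18],[6,20],[19,12],[20,18],[24,0],[27,2],[34,0],[37,3],[41,12],[47,0]]
[[3,18],[6,20],[19,12],[20,18],[24,0],[27,2],[34,0],[37,18],[39,3],[41,12],[47,0]]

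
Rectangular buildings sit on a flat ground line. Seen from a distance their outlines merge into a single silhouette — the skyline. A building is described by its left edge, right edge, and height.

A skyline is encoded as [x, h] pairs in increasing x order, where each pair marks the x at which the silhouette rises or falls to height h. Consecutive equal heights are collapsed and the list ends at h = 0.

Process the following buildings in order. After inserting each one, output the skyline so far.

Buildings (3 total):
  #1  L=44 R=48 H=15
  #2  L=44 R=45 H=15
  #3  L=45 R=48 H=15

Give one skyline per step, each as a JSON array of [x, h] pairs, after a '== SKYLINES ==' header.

== SKYLINES ==
[[44,15],[48,0]]
[[44,15],[48,0]]
[[44,15],[48,0]]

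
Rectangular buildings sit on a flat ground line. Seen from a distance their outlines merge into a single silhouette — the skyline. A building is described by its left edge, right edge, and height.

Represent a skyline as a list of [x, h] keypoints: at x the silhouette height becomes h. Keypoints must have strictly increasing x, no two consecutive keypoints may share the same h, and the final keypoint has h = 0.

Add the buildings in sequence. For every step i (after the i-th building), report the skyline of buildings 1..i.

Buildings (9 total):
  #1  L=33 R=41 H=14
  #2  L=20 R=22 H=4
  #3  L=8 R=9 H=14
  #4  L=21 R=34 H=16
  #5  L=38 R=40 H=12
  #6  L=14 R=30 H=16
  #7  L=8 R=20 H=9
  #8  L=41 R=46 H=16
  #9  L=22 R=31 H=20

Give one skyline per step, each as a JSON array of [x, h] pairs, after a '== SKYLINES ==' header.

== SKYLINES ==
[[33,14],[41,0]]
[[20,4],[22,0],[33,14],[41,0]]
[[8,14],[9,0],[20,4],[22,0],[33,14],[41,0]]
[[8,14],[9,0],[20,4],[21,16],[34,14],[41,0]]
[[8,14],[9,0],[20,4],[21,16],[34,14],[41,0]]
[[8,14],[9,0],[14,16],[34,14],[41,0]]
[[8,14],[9,9],[14,16],[34,14],[41,0]]
[[8,14],[9,9],[14,16],[34,14],[41,16],[46,0]]
[[8,14],[9,9],[14,16],[22,20],[31,16],[34,14],[41,16],[46,0]]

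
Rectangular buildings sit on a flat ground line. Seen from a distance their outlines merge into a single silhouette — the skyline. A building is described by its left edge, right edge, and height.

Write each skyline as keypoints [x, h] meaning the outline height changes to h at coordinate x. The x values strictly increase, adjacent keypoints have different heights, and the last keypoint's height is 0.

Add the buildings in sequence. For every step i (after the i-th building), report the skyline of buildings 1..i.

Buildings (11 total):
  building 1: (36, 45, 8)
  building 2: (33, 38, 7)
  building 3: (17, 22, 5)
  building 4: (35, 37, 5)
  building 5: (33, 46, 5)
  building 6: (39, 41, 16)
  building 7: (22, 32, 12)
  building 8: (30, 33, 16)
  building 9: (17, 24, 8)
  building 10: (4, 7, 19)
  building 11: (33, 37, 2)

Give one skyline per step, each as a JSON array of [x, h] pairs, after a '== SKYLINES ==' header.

== SKYLINES ==
[[36,8],[45,0]]
[[33,7],[36,8],[45,0]]
[[17,5],[22,0],[33,7],[36,8],[45,0]]
[[17,5],[22,0],[33,7],[36,8],[45,0]]
[[17,5],[22,0],[33,7],[36,8],[45,5],[46,0]]
[[17,5],[22,0],[33,7],[36,8],[39,16],[41,8],[45,5],[46,0]]
[[17,5],[22,12],[32,0],[33,7],[36,8],[39,16],[41,8],[45,5],[46,0]]
[[17,5],[22,12],[30,16],[33,7],[36,8],[39,16],[41,8],[45,5],[46,0]]
[[17,8],[22,12],[30,16],[33,7],[36,8],[39,16],[41,8],[45,5],[46,0]]
[[4,19],[7,0],[17,8],[22,12],[30,16],[33,7],[36,8],[39,16],[41,8],[45,5],[46,0]]
[[4,19],[7,0],[17,8],[22,12],[30,16],[33,7],[36,8],[39,16],[41,8],[45,5],[46,0]]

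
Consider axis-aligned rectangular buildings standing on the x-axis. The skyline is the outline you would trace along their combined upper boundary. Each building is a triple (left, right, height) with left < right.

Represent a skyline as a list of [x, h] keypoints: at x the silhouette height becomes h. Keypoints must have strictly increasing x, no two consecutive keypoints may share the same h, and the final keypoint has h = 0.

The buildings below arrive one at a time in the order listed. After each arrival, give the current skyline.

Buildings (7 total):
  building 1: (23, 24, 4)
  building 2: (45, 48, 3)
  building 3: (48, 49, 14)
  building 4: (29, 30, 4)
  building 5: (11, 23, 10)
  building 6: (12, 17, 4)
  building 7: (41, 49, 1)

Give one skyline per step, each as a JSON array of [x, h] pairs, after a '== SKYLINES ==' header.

== SKYLINES ==
[[23,4],[24,0]]
[[23,4],[24,0],[45,3],[48,0]]
[[23,4],[24,0],[45,3],[48,14],[49,0]]
[[23,4],[24,0],[29,4],[30,0],[45,3],[48,14],[49,0]]
[[11,10],[23,4],[24,0],[29,4],[30,0],[45,3],[48,14],[49,0]]
[[11,10],[23,4],[24,0],[29,4],[30,0],[45,3],[48,14],[49,0]]
[[11,10],[23,4],[24,0],[29,4],[30,0],[41,1],[45,3],[48,14],[49,0]]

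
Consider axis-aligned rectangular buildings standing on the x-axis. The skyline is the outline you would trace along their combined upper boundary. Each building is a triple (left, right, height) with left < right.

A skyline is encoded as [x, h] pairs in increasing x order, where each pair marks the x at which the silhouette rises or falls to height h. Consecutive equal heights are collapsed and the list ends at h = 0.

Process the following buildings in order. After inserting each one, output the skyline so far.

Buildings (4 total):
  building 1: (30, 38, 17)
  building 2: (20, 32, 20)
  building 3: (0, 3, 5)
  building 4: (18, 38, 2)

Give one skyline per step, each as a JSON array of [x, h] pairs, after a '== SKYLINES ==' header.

== SKYLINES ==
[[30,17],[38,0]]
[[20,20],[32,17],[38,0]]
[[0,5],[3,0],[20,20],[32,17],[38,0]]
[[0,5],[3,0],[18,2],[20,20],[32,17],[38,0]]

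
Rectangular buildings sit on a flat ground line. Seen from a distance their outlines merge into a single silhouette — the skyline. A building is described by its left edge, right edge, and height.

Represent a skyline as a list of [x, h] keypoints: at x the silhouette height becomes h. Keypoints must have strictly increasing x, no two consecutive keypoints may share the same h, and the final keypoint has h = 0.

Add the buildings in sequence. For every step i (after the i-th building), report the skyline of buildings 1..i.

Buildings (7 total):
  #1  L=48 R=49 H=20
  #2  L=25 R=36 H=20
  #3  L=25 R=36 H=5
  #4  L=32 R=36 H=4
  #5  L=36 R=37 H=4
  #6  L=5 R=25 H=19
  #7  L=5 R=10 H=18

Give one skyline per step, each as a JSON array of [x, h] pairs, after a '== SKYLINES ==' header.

== SKYLINES ==
[[48,20],[49,0]]
[[25,20],[36,0],[48,20],[49,0]]
[[25,20],[36,0],[48,20],[49,0]]
[[25,20],[36,0],[48,20],[49,0]]
[[25,20],[36,4],[37,0],[48,20],[49,0]]
[[5,19],[25,20],[36,4],[37,0],[48,20],[49,0]]
[[5,19],[25,20],[36,4],[37,0],[48,20],[49,0]]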